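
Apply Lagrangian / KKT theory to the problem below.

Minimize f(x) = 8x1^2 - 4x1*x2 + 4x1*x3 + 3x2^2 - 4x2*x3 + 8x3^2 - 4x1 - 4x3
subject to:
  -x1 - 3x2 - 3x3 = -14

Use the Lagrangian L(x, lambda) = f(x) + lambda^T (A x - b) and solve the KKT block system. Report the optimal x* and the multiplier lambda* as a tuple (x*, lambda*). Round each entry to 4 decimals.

Form the Lagrangian:
  L(x, lambda) = (1/2) x^T Q x + c^T x + lambda^T (A x - b)
Stationarity (grad_x L = 0): Q x + c + A^T lambda = 0.
Primal feasibility: A x = b.

This gives the KKT block system:
  [ Q   A^T ] [ x     ]   [-c ]
  [ A    0  ] [ lambda ] = [ b ]

Solving the linear system:
  x*      = (0.8543, 3.0157, 1.3661)
  lambda* = (3.0709)
  f(x*)   = 17.0551

x* = (0.8543, 3.0157, 1.3661), lambda* = (3.0709)


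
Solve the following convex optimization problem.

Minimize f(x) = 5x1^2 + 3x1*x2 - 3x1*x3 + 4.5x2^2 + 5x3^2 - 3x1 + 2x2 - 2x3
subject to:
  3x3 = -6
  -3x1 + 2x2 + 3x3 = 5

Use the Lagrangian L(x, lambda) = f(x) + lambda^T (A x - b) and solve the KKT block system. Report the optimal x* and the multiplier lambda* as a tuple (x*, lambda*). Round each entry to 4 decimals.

Form the Lagrangian:
  L(x, lambda) = (1/2) x^T Q x + c^T x + lambda^T (A x - b)
Stationarity (grad_x L = 0): Q x + c + A^T lambda = 0.
Primal feasibility: A x = b.

This gives the KKT block system:
  [ Q   A^T ] [ x     ]   [-c ]
  [ A    0  ] [ lambda ] = [ b ]

Solving the linear system:
  x*      = (-2.465, 1.8025, -2)
  lambda* = (10.2824, -5.414)
  f(x*)   = 51.8822

x* = (-2.465, 1.8025, -2), lambda* = (10.2824, -5.414)


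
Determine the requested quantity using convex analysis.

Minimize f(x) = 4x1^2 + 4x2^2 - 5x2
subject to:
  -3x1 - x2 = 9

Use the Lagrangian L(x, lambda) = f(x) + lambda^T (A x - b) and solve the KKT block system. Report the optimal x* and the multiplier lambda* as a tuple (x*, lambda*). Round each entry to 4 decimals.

Form the Lagrangian:
  L(x, lambda) = (1/2) x^T Q x + c^T x + lambda^T (A x - b)
Stationarity (grad_x L = 0): Q x + c + A^T lambda = 0.
Primal feasibility: A x = b.

This gives the KKT block system:
  [ Q   A^T ] [ x     ]   [-c ]
  [ A    0  ] [ lambda ] = [ b ]

Solving the linear system:
  x*      = (-2.8875, -0.3375)
  lambda* = (-7.7)
  f(x*)   = 35.4937

x* = (-2.8875, -0.3375), lambda* = (-7.7)


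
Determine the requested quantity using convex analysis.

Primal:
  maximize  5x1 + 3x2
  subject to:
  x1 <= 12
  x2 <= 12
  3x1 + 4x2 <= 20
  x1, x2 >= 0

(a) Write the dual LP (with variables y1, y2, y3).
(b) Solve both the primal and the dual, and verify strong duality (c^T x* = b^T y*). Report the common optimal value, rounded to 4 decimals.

The standard primal-dual pair for 'max c^T x s.t. A x <= b, x >= 0' is:
  Dual:  min b^T y  s.t.  A^T y >= c,  y >= 0.

So the dual LP is:
  minimize  12y1 + 12y2 + 20y3
  subject to:
    y1 + 3y3 >= 5
    y2 + 4y3 >= 3
    y1, y2, y3 >= 0

Solving the primal: x* = (6.6667, 0).
  primal value c^T x* = 33.3333.
Solving the dual: y* = (0, 0, 1.6667).
  dual value b^T y* = 33.3333.
Strong duality: c^T x* = b^T y*. Confirmed.

33.3333


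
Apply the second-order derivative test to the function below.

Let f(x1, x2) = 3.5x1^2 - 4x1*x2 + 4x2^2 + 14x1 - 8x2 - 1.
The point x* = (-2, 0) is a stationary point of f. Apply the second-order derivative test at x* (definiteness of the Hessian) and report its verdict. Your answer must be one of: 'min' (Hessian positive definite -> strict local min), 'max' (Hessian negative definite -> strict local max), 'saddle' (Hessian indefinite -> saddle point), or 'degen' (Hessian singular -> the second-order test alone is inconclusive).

Compute the Hessian H = grad^2 f:
  H = [[7, -4], [-4, 8]]
Verify stationarity: grad f(x*) = H x* + g = (0, 0).
Eigenvalues of H: 3.4689, 11.5311.
Both eigenvalues > 0, so H is positive definite -> x* is a strict local min.

min


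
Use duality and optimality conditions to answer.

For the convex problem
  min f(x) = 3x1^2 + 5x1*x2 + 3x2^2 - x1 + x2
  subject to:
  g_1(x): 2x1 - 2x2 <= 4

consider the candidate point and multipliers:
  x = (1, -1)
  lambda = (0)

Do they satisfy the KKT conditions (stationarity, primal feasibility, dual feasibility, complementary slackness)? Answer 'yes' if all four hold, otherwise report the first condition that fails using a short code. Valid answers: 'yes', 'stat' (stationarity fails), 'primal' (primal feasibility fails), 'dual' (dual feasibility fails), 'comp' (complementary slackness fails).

Gradient of f: grad f(x) = Q x + c = (0, 0)
Constraint values g_i(x) = a_i^T x - b_i:
  g_1((1, -1)) = 0
Stationarity residual: grad f(x) + sum_i lambda_i a_i = (0, 0)
  -> stationarity OK
Primal feasibility (all g_i <= 0): OK
Dual feasibility (all lambda_i >= 0): OK
Complementary slackness (lambda_i * g_i(x) = 0 for all i): OK

Verdict: yes, KKT holds.

yes


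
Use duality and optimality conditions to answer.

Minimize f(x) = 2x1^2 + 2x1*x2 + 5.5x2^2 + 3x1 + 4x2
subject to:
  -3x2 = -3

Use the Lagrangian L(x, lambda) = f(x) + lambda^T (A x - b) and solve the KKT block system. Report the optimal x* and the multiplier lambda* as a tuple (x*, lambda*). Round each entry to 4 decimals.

Form the Lagrangian:
  L(x, lambda) = (1/2) x^T Q x + c^T x + lambda^T (A x - b)
Stationarity (grad_x L = 0): Q x + c + A^T lambda = 0.
Primal feasibility: A x = b.

This gives the KKT block system:
  [ Q   A^T ] [ x     ]   [-c ]
  [ A    0  ] [ lambda ] = [ b ]

Solving the linear system:
  x*      = (-1.25, 1)
  lambda* = (4.1667)
  f(x*)   = 6.375

x* = (-1.25, 1), lambda* = (4.1667)


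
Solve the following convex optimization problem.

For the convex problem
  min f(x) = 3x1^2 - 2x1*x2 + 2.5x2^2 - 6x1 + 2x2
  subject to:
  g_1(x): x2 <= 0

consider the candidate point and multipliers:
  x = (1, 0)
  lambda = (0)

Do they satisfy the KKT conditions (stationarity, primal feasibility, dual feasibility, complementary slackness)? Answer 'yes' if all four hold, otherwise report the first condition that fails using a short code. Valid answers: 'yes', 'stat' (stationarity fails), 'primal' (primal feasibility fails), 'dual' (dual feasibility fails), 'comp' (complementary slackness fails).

Gradient of f: grad f(x) = Q x + c = (0, 0)
Constraint values g_i(x) = a_i^T x - b_i:
  g_1((1, 0)) = 0
Stationarity residual: grad f(x) + sum_i lambda_i a_i = (0, 0)
  -> stationarity OK
Primal feasibility (all g_i <= 0): OK
Dual feasibility (all lambda_i >= 0): OK
Complementary slackness (lambda_i * g_i(x) = 0 for all i): OK

Verdict: yes, KKT holds.

yes


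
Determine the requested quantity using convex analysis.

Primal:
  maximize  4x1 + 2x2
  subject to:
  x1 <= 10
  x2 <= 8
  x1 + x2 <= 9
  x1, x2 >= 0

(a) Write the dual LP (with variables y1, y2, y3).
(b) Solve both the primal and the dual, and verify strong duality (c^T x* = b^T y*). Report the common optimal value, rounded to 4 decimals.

The standard primal-dual pair for 'max c^T x s.t. A x <= b, x >= 0' is:
  Dual:  min b^T y  s.t.  A^T y >= c,  y >= 0.

So the dual LP is:
  minimize  10y1 + 8y2 + 9y3
  subject to:
    y1 + y3 >= 4
    y2 + y3 >= 2
    y1, y2, y3 >= 0

Solving the primal: x* = (9, 0).
  primal value c^T x* = 36.
Solving the dual: y* = (0, 0, 4).
  dual value b^T y* = 36.
Strong duality: c^T x* = b^T y*. Confirmed.

36


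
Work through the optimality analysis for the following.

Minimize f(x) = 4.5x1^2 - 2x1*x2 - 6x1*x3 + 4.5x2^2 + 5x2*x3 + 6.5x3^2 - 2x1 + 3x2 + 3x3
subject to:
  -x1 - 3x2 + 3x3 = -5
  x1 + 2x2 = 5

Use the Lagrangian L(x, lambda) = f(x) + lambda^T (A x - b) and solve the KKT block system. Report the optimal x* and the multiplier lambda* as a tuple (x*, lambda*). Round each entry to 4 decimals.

Form the Lagrangian:
  L(x, lambda) = (1/2) x^T Q x + c^T x + lambda^T (A x - b)
Stationarity (grad_x L = 0): Q x + c + A^T lambda = 0.
Primal feasibility: A x = b.

This gives the KKT block system:
  [ Q   A^T ] [ x     ]   [-c ]
  [ A    0  ] [ lambda ] = [ b ]

Solving the linear system:
  x*      = (1.8986, 1.5507, 0.5169)
  lambda* = (-2.027, -10.9122)
  f(x*)   = 23.4155

x* = (1.8986, 1.5507, 0.5169), lambda* = (-2.027, -10.9122)


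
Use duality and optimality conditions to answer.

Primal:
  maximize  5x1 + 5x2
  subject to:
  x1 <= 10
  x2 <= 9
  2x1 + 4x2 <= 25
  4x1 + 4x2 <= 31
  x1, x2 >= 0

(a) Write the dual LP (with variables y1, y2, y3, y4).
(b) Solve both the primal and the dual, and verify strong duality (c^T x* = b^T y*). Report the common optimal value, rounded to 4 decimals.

The standard primal-dual pair for 'max c^T x s.t. A x <= b, x >= 0' is:
  Dual:  min b^T y  s.t.  A^T y >= c,  y >= 0.

So the dual LP is:
  minimize  10y1 + 9y2 + 25y3 + 31y4
  subject to:
    y1 + 2y3 + 4y4 >= 5
    y2 + 4y3 + 4y4 >= 5
    y1, y2, y3, y4 >= 0

Solving the primal: x* = (7.75, 0).
  primal value c^T x* = 38.75.
Solving the dual: y* = (0, 0, 0, 1.25).
  dual value b^T y* = 38.75.
Strong duality: c^T x* = b^T y*. Confirmed.

38.75


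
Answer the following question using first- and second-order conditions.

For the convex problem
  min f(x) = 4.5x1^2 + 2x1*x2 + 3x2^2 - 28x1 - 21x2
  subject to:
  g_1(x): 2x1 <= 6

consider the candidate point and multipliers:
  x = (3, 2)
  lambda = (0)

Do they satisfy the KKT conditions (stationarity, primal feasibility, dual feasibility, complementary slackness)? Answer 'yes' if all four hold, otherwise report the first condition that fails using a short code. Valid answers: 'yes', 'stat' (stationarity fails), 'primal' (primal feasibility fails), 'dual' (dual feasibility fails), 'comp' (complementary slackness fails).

Gradient of f: grad f(x) = Q x + c = (3, -3)
Constraint values g_i(x) = a_i^T x - b_i:
  g_1((3, 2)) = 0
Stationarity residual: grad f(x) + sum_i lambda_i a_i = (3, -3)
  -> stationarity FAILS
Primal feasibility (all g_i <= 0): OK
Dual feasibility (all lambda_i >= 0): OK
Complementary slackness (lambda_i * g_i(x) = 0 for all i): OK

Verdict: the first failing condition is stationarity -> stat.

stat


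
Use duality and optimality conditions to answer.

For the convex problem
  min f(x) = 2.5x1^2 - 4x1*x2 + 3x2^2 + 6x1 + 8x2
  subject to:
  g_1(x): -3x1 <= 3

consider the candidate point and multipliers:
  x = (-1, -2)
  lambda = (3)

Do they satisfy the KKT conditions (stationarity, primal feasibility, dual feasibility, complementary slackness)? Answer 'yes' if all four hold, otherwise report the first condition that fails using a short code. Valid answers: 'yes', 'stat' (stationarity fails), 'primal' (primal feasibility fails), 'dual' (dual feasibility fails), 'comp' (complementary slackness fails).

Gradient of f: grad f(x) = Q x + c = (9, 0)
Constraint values g_i(x) = a_i^T x - b_i:
  g_1((-1, -2)) = 0
Stationarity residual: grad f(x) + sum_i lambda_i a_i = (0, 0)
  -> stationarity OK
Primal feasibility (all g_i <= 0): OK
Dual feasibility (all lambda_i >= 0): OK
Complementary slackness (lambda_i * g_i(x) = 0 for all i): OK

Verdict: yes, KKT holds.

yes


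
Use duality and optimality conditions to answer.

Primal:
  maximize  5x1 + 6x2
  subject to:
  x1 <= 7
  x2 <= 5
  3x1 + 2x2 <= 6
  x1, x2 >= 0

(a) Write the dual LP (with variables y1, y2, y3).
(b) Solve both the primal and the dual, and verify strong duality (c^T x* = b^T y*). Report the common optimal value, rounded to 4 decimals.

The standard primal-dual pair for 'max c^T x s.t. A x <= b, x >= 0' is:
  Dual:  min b^T y  s.t.  A^T y >= c,  y >= 0.

So the dual LP is:
  minimize  7y1 + 5y2 + 6y3
  subject to:
    y1 + 3y3 >= 5
    y2 + 2y3 >= 6
    y1, y2, y3 >= 0

Solving the primal: x* = (0, 3).
  primal value c^T x* = 18.
Solving the dual: y* = (0, 0, 3).
  dual value b^T y* = 18.
Strong duality: c^T x* = b^T y*. Confirmed.

18


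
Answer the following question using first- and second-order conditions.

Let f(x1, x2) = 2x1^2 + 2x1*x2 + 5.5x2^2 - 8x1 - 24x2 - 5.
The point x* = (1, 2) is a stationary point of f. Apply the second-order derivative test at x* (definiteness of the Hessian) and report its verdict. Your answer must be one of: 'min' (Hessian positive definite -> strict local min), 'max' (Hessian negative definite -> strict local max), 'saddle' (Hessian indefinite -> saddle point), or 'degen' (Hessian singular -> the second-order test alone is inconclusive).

Compute the Hessian H = grad^2 f:
  H = [[4, 2], [2, 11]]
Verify stationarity: grad f(x*) = H x* + g = (0, 0).
Eigenvalues of H: 3.4689, 11.5311.
Both eigenvalues > 0, so H is positive definite -> x* is a strict local min.

min


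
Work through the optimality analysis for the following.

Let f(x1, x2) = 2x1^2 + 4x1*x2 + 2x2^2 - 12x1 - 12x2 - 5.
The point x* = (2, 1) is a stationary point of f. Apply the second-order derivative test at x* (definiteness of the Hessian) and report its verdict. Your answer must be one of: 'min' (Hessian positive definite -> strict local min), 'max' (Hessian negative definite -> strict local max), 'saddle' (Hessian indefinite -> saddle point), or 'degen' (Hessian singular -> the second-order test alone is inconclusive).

Compute the Hessian H = grad^2 f:
  H = [[4, 4], [4, 4]]
Verify stationarity: grad f(x*) = H x* + g = (0, 0).
Eigenvalues of H: 0, 8.
H has a zero eigenvalue (singular; positive semidefinite but not definite), so H is neither positive definite, negative definite, nor indefinite. The second-order test alone is inconclusive -> degen.
(Indeed, f is constant along the null direction of H through x*, so x* is not a strict local extremum.)

degen


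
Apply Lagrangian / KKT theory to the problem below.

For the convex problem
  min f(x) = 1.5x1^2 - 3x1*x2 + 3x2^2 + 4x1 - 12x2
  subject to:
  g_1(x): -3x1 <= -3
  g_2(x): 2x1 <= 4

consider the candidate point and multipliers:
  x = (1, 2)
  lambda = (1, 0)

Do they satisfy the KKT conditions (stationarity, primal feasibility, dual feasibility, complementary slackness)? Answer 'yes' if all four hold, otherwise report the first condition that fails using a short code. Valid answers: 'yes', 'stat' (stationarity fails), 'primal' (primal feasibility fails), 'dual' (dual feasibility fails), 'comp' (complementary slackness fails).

Gradient of f: grad f(x) = Q x + c = (1, -3)
Constraint values g_i(x) = a_i^T x - b_i:
  g_1((1, 2)) = 0
  g_2((1, 2)) = -2
Stationarity residual: grad f(x) + sum_i lambda_i a_i = (-2, -3)
  -> stationarity FAILS
Primal feasibility (all g_i <= 0): OK
Dual feasibility (all lambda_i >= 0): OK
Complementary slackness (lambda_i * g_i(x) = 0 for all i): OK

Verdict: the first failing condition is stationarity -> stat.

stat


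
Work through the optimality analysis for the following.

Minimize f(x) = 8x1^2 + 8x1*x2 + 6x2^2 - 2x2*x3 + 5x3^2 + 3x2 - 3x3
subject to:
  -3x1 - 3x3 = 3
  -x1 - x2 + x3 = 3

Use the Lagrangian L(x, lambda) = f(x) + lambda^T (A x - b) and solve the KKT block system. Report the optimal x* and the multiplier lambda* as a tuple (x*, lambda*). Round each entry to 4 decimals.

Form the Lagrangian:
  L(x, lambda) = (1/2) x^T Q x + c^T x + lambda^T (A x - b)
Stationarity (grad_x L = 0): Q x + c + A^T lambda = 0.
Primal feasibility: A x = b.

This gives the KKT block system:
  [ Q   A^T ] [ x     ]   [-c ]
  [ A    0  ] [ lambda ] = [ b ]

Solving the linear system:
  x*      = (-1.7353, -0.5294, 0.7353)
  lambda* = (-4.4314, -18.7059)
  f(x*)   = 32.8088

x* = (-1.7353, -0.5294, 0.7353), lambda* = (-4.4314, -18.7059)


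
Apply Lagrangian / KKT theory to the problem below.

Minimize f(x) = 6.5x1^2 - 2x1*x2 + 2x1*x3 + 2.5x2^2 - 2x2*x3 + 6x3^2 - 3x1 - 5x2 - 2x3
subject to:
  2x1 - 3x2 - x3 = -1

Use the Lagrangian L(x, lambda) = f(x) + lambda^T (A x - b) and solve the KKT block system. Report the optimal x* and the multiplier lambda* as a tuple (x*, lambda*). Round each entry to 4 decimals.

Form the Lagrangian:
  L(x, lambda) = (1/2) x^T Q x + c^T x + lambda^T (A x - b)
Stationarity (grad_x L = 0): Q x + c + A^T lambda = 0.
Primal feasibility: A x = b.

This gives the KKT block system:
  [ Q   A^T ] [ x     ]   [-c ]
  [ A    0  ] [ lambda ] = [ b ]

Solving the linear system:
  x*      = (0.4672, 0.6099, 0.1045)
  lambda* = (-1.0312)
  f(x*)   = -2.8458

x* = (0.4672, 0.6099, 0.1045), lambda* = (-1.0312)


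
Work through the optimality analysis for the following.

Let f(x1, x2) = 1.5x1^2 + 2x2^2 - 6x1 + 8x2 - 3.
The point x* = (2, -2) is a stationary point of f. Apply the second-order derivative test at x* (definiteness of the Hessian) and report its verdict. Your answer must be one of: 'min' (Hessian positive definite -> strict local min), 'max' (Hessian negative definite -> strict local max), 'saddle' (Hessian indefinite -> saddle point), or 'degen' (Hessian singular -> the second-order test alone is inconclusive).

Compute the Hessian H = grad^2 f:
  H = [[3, 0], [0, 4]]
Verify stationarity: grad f(x*) = H x* + g = (0, 0).
Eigenvalues of H: 3, 4.
Both eigenvalues > 0, so H is positive definite -> x* is a strict local min.

min


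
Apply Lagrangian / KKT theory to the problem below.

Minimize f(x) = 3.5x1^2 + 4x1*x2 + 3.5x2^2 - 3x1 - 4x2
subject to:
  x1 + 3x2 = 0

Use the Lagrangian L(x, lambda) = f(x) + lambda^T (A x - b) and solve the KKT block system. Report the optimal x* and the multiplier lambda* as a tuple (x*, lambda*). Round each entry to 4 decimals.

Form the Lagrangian:
  L(x, lambda) = (1/2) x^T Q x + c^T x + lambda^T (A x - b)
Stationarity (grad_x L = 0): Q x + c + A^T lambda = 0.
Primal feasibility: A x = b.

This gives the KKT block system:
  [ Q   A^T ] [ x     ]   [-c ]
  [ A    0  ] [ lambda ] = [ b ]

Solving the linear system:
  x*      = (0.3261, -0.1087)
  lambda* = (1.1522)
  f(x*)   = -0.2717

x* = (0.3261, -0.1087), lambda* = (1.1522)


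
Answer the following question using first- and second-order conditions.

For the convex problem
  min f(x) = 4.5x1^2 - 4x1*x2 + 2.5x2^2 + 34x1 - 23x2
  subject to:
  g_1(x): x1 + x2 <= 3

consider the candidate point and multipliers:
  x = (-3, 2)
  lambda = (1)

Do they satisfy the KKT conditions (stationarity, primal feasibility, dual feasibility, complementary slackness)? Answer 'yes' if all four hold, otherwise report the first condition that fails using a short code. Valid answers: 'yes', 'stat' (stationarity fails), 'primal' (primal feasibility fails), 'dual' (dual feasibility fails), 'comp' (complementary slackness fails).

Gradient of f: grad f(x) = Q x + c = (-1, -1)
Constraint values g_i(x) = a_i^T x - b_i:
  g_1((-3, 2)) = -4
Stationarity residual: grad f(x) + sum_i lambda_i a_i = (0, 0)
  -> stationarity OK
Primal feasibility (all g_i <= 0): OK
Dual feasibility (all lambda_i >= 0): OK
Complementary slackness (lambda_i * g_i(x) = 0 for all i): FAILS

Verdict: the first failing condition is complementary_slackness -> comp.

comp


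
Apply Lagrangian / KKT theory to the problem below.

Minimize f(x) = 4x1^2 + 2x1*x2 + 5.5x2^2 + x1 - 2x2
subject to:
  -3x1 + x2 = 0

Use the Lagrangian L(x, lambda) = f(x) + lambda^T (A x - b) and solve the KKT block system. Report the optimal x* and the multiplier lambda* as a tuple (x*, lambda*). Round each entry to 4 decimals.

Form the Lagrangian:
  L(x, lambda) = (1/2) x^T Q x + c^T x + lambda^T (A x - b)
Stationarity (grad_x L = 0): Q x + c + A^T lambda = 0.
Primal feasibility: A x = b.

This gives the KKT block system:
  [ Q   A^T ] [ x     ]   [-c ]
  [ A    0  ] [ lambda ] = [ b ]

Solving the linear system:
  x*      = (0.042, 0.1261)
  lambda* = (0.5294)
  f(x*)   = -0.105

x* = (0.042, 0.1261), lambda* = (0.5294)


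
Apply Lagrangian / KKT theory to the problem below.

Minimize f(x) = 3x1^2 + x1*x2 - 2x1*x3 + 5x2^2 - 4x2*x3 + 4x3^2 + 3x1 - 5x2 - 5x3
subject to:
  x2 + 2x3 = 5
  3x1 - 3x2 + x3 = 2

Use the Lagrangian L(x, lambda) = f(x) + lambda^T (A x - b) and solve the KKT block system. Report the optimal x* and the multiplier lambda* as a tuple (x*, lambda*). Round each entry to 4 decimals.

Form the Lagrangian:
  L(x, lambda) = (1/2) x^T Q x + c^T x + lambda^T (A x - b)
Stationarity (grad_x L = 0): Q x + c + A^T lambda = 0.
Primal feasibility: A x = b.

This gives the KKT block system:
  [ Q   A^T ] [ x     ]   [-c ]
  [ A    0  ] [ lambda ] = [ b ]

Solving the linear system:
  x*      = (0.8988, 0.9133, 2.0434)
  lambda* = (-2.078, -1.7399)
  f(x*)   = 0.8916

x* = (0.8988, 0.9133, 2.0434), lambda* = (-2.078, -1.7399)


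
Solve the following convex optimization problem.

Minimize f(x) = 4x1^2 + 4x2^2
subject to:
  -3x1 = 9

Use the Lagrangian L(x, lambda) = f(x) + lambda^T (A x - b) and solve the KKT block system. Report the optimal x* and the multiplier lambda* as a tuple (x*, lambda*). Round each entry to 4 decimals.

Form the Lagrangian:
  L(x, lambda) = (1/2) x^T Q x + c^T x + lambda^T (A x - b)
Stationarity (grad_x L = 0): Q x + c + A^T lambda = 0.
Primal feasibility: A x = b.

This gives the KKT block system:
  [ Q   A^T ] [ x     ]   [-c ]
  [ A    0  ] [ lambda ] = [ b ]

Solving the linear system:
  x*      = (-3, 0)
  lambda* = (-8)
  f(x*)   = 36

x* = (-3, 0), lambda* = (-8)


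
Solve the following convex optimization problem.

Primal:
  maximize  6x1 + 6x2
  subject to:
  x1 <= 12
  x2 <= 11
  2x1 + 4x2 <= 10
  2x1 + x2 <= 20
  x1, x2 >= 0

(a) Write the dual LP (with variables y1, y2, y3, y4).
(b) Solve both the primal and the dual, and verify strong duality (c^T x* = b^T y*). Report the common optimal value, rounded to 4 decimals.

The standard primal-dual pair for 'max c^T x s.t. A x <= b, x >= 0' is:
  Dual:  min b^T y  s.t.  A^T y >= c,  y >= 0.

So the dual LP is:
  minimize  12y1 + 11y2 + 10y3 + 20y4
  subject to:
    y1 + 2y3 + 2y4 >= 6
    y2 + 4y3 + y4 >= 6
    y1, y2, y3, y4 >= 0

Solving the primal: x* = (5, 0).
  primal value c^T x* = 30.
Solving the dual: y* = (0, 0, 3, 0).
  dual value b^T y* = 30.
Strong duality: c^T x* = b^T y*. Confirmed.

30


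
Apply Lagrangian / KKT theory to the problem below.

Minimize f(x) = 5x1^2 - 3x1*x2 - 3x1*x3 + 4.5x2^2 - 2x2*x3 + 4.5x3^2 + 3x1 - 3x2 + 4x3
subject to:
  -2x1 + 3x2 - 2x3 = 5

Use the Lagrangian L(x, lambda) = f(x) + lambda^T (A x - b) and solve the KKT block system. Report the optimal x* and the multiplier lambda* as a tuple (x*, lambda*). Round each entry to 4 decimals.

Form the Lagrangian:
  L(x, lambda) = (1/2) x^T Q x + c^T x + lambda^T (A x - b)
Stationarity (grad_x L = 0): Q x + c + A^T lambda = 0.
Primal feasibility: A x = b.

This gives the KKT block system:
  [ Q   A^T ] [ x     ]   [-c ]
  [ A    0  ] [ lambda ] = [ b ]

Solving the linear system:
  x*      = (-0.84, 0.4211, -1.0284)
  lambda* = (-1.7889)
  f(x*)   = 0.5238

x* = (-0.84, 0.4211, -1.0284), lambda* = (-1.7889)


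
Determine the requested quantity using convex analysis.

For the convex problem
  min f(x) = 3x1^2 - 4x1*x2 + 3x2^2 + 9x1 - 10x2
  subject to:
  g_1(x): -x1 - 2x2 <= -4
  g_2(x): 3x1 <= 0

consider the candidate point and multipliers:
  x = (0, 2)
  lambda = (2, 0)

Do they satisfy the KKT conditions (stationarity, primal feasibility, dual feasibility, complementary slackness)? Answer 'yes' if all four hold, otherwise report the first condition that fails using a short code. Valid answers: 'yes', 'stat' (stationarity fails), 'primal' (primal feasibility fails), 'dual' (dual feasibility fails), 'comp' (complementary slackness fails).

Gradient of f: grad f(x) = Q x + c = (1, 2)
Constraint values g_i(x) = a_i^T x - b_i:
  g_1((0, 2)) = 0
  g_2((0, 2)) = 0
Stationarity residual: grad f(x) + sum_i lambda_i a_i = (-1, -2)
  -> stationarity FAILS
Primal feasibility (all g_i <= 0): OK
Dual feasibility (all lambda_i >= 0): OK
Complementary slackness (lambda_i * g_i(x) = 0 for all i): OK

Verdict: the first failing condition is stationarity -> stat.

stat


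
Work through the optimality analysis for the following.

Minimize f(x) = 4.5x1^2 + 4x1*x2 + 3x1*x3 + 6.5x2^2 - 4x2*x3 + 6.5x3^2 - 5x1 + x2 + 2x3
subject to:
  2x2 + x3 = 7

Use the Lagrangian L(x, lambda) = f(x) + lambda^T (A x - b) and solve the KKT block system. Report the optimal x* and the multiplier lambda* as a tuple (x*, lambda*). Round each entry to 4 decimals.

Form the Lagrangian:
  L(x, lambda) = (1/2) x^T Q x + c^T x + lambda^T (A x - b)
Stationarity (grad_x L = 0): Q x + c + A^T lambda = 0.
Primal feasibility: A x = b.

This gives the KKT block system:
  [ Q   A^T ] [ x     ]   [-c ]
  [ A    0  ] [ lambda ] = [ b ]

Solving the linear system:
  x*      = (-1.2, 2.6, 1.8)
  lambda* = (-11.4)
  f(x*)   = 46

x* = (-1.2, 2.6, 1.8), lambda* = (-11.4)


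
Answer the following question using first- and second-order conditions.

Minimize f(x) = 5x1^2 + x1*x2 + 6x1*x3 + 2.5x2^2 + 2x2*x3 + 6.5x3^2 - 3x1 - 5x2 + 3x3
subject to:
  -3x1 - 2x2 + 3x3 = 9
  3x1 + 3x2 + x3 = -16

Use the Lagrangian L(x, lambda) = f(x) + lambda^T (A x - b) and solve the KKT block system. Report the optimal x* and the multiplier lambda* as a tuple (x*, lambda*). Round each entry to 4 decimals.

Form the Lagrangian:
  L(x, lambda) = (1/2) x^T Q x + c^T x + lambda^T (A x - b)
Stationarity (grad_x L = 0): Q x + c + A^T lambda = 0.
Primal feasibility: A x = b.

This gives the KKT block system:
  [ Q   A^T ] [ x     ]   [-c ]
  [ A    0  ] [ lambda ] = [ b ]

Solving the linear system:
  x*      = (-1.2, -3.8727, -0.7818)
  lambda* = (3.5636, 11.4182)
  f(x*)   = 85.6182

x* = (-1.2, -3.8727, -0.7818), lambda* = (3.5636, 11.4182)


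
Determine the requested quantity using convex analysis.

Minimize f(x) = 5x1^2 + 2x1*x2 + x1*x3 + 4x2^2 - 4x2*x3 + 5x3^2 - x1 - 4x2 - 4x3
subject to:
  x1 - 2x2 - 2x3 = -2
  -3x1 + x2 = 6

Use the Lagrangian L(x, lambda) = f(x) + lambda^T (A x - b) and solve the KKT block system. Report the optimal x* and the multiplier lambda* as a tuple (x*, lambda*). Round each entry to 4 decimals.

Form the Lagrangian:
  L(x, lambda) = (1/2) x^T Q x + c^T x + lambda^T (A x - b)
Stationarity (grad_x L = 0): Q x + c + A^T lambda = 0.
Primal feasibility: A x = b.

This gives the KKT block system:
  [ Q   A^T ] [ x     ]   [-c ]
  [ A    0  ] [ lambda ] = [ b ]

Solving the linear system:
  x*      = (-1.8582, 0.4255, -0.3546)
  lambda* = (-5.5532, -8.2128)
  f(x*)   = 19.8723

x* = (-1.8582, 0.4255, -0.3546), lambda* = (-5.5532, -8.2128)


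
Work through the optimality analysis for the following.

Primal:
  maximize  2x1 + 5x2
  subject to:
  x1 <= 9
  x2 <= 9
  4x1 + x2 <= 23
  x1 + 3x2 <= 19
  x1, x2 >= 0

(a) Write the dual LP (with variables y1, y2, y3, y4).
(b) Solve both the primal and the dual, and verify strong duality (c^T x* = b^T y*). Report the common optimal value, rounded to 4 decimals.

The standard primal-dual pair for 'max c^T x s.t. A x <= b, x >= 0' is:
  Dual:  min b^T y  s.t.  A^T y >= c,  y >= 0.

So the dual LP is:
  minimize  9y1 + 9y2 + 23y3 + 19y4
  subject to:
    y1 + 4y3 + y4 >= 2
    y2 + y3 + 3y4 >= 5
    y1, y2, y3, y4 >= 0

Solving the primal: x* = (4.5455, 4.8182).
  primal value c^T x* = 33.1818.
Solving the dual: y* = (0, 0, 0.0909, 1.6364).
  dual value b^T y* = 33.1818.
Strong duality: c^T x* = b^T y*. Confirmed.

33.1818


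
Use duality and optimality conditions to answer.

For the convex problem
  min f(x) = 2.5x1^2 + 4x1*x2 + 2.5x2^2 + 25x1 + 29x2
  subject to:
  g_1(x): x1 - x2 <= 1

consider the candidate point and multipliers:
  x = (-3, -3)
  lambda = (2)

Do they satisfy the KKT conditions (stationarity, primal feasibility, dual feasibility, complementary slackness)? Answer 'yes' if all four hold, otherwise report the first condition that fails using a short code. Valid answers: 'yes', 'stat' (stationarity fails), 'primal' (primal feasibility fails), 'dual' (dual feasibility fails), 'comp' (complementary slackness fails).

Gradient of f: grad f(x) = Q x + c = (-2, 2)
Constraint values g_i(x) = a_i^T x - b_i:
  g_1((-3, -3)) = -1
Stationarity residual: grad f(x) + sum_i lambda_i a_i = (0, 0)
  -> stationarity OK
Primal feasibility (all g_i <= 0): OK
Dual feasibility (all lambda_i >= 0): OK
Complementary slackness (lambda_i * g_i(x) = 0 for all i): FAILS

Verdict: the first failing condition is complementary_slackness -> comp.

comp


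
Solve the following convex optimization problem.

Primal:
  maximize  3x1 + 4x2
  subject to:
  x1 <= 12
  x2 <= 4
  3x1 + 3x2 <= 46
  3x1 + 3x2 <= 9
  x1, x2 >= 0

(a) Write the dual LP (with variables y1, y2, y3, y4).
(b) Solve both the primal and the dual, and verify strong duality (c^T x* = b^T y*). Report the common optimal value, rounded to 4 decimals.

The standard primal-dual pair for 'max c^T x s.t. A x <= b, x >= 0' is:
  Dual:  min b^T y  s.t.  A^T y >= c,  y >= 0.

So the dual LP is:
  minimize  12y1 + 4y2 + 46y3 + 9y4
  subject to:
    y1 + 3y3 + 3y4 >= 3
    y2 + 3y3 + 3y4 >= 4
    y1, y2, y3, y4 >= 0

Solving the primal: x* = (0, 3).
  primal value c^T x* = 12.
Solving the dual: y* = (0, 0, 0, 1.3333).
  dual value b^T y* = 12.
Strong duality: c^T x* = b^T y*. Confirmed.

12


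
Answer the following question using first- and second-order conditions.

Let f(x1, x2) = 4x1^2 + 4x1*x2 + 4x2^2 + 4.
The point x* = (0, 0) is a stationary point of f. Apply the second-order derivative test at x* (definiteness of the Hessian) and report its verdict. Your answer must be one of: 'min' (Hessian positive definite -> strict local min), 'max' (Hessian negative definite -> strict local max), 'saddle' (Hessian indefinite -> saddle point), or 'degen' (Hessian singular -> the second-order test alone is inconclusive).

Compute the Hessian H = grad^2 f:
  H = [[8, 4], [4, 8]]
Verify stationarity: grad f(x*) = H x* + g = (0, 0).
Eigenvalues of H: 4, 12.
Both eigenvalues > 0, so H is positive definite -> x* is a strict local min.

min


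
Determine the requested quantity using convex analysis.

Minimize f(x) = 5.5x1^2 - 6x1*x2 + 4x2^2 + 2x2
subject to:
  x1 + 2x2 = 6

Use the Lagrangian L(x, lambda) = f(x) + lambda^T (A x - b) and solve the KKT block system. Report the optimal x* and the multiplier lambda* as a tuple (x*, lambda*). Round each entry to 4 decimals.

Form the Lagrangian:
  L(x, lambda) = (1/2) x^T Q x + c^T x + lambda^T (A x - b)
Stationarity (grad_x L = 0): Q x + c + A^T lambda = 0.
Primal feasibility: A x = b.

This gives the KKT block system:
  [ Q   A^T ] [ x     ]   [-c ]
  [ A    0  ] [ lambda ] = [ b ]

Solving the linear system:
  x*      = (1.6316, 2.1842)
  lambda* = (-4.8421)
  f(x*)   = 16.7105

x* = (1.6316, 2.1842), lambda* = (-4.8421)


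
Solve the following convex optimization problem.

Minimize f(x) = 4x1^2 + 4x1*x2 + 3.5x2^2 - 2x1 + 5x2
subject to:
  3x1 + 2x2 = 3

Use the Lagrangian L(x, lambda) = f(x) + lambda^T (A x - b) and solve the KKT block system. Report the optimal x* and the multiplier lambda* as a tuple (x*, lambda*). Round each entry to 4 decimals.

Form the Lagrangian:
  L(x, lambda) = (1/2) x^T Q x + c^T x + lambda^T (A x - b)
Stationarity (grad_x L = 0): Q x + c + A^T lambda = 0.
Primal feasibility: A x = b.

This gives the KKT block system:
  [ Q   A^T ] [ x     ]   [-c ]
  [ A    0  ] [ lambda ] = [ b ]

Solving the linear system:
  x*      = (1.6383, -0.9574)
  lambda* = (-2.4255)
  f(x*)   = -0.3936

x* = (1.6383, -0.9574), lambda* = (-2.4255)


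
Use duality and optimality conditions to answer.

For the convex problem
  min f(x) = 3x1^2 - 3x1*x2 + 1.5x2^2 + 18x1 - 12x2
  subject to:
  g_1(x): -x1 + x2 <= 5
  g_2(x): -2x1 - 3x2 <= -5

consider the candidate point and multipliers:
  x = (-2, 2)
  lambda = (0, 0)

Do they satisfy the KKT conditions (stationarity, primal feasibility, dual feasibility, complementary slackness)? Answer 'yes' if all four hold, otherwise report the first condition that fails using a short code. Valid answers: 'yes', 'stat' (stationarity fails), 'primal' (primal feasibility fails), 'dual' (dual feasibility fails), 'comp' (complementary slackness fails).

Gradient of f: grad f(x) = Q x + c = (0, 0)
Constraint values g_i(x) = a_i^T x - b_i:
  g_1((-2, 2)) = -1
  g_2((-2, 2)) = 3
Stationarity residual: grad f(x) + sum_i lambda_i a_i = (0, 0)
  -> stationarity OK
Primal feasibility (all g_i <= 0): FAILS
Dual feasibility (all lambda_i >= 0): OK
Complementary slackness (lambda_i * g_i(x) = 0 for all i): OK

Verdict: the first failing condition is primal_feasibility -> primal.

primal


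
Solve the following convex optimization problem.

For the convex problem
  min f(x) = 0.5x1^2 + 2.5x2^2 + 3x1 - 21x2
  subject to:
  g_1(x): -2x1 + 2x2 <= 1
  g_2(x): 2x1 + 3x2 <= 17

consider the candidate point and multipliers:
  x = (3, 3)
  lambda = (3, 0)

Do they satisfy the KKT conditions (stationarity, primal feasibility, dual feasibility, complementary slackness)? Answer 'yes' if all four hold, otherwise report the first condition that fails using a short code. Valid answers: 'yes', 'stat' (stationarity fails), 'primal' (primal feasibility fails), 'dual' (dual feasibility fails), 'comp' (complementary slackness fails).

Gradient of f: grad f(x) = Q x + c = (6, -6)
Constraint values g_i(x) = a_i^T x - b_i:
  g_1((3, 3)) = -1
  g_2((3, 3)) = -2
Stationarity residual: grad f(x) + sum_i lambda_i a_i = (0, 0)
  -> stationarity OK
Primal feasibility (all g_i <= 0): OK
Dual feasibility (all lambda_i >= 0): OK
Complementary slackness (lambda_i * g_i(x) = 0 for all i): FAILS

Verdict: the first failing condition is complementary_slackness -> comp.

comp


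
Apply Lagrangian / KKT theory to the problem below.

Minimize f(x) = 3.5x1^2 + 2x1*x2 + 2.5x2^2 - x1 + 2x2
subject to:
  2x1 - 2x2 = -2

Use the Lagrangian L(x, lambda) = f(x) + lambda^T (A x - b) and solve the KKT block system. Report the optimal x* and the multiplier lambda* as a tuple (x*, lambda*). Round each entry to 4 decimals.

Form the Lagrangian:
  L(x, lambda) = (1/2) x^T Q x + c^T x + lambda^T (A x - b)
Stationarity (grad_x L = 0): Q x + c + A^T lambda = 0.
Primal feasibility: A x = b.

This gives the KKT block system:
  [ Q   A^T ] [ x     ]   [-c ]
  [ A    0  ] [ lambda ] = [ b ]

Solving the linear system:
  x*      = (-0.5, 0.5)
  lambda* = (1.75)
  f(x*)   = 2.5

x* = (-0.5, 0.5), lambda* = (1.75)


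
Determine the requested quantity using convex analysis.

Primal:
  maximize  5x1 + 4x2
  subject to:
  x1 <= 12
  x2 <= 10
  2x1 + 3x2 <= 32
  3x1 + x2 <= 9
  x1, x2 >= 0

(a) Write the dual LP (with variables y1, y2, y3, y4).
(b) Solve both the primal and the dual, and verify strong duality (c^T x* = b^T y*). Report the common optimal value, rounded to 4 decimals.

The standard primal-dual pair for 'max c^T x s.t. A x <= b, x >= 0' is:
  Dual:  min b^T y  s.t.  A^T y >= c,  y >= 0.

So the dual LP is:
  minimize  12y1 + 10y2 + 32y3 + 9y4
  subject to:
    y1 + 2y3 + 3y4 >= 5
    y2 + 3y3 + y4 >= 4
    y1, y2, y3, y4 >= 0

Solving the primal: x* = (0, 9).
  primal value c^T x* = 36.
Solving the dual: y* = (0, 0, 0, 4).
  dual value b^T y* = 36.
Strong duality: c^T x* = b^T y*. Confirmed.

36


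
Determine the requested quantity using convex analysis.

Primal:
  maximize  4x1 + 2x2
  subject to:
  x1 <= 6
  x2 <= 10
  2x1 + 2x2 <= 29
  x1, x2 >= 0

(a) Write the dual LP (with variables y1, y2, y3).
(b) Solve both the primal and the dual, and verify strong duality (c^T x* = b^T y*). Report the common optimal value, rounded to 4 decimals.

The standard primal-dual pair for 'max c^T x s.t. A x <= b, x >= 0' is:
  Dual:  min b^T y  s.t.  A^T y >= c,  y >= 0.

So the dual LP is:
  minimize  6y1 + 10y2 + 29y3
  subject to:
    y1 + 2y3 >= 4
    y2 + 2y3 >= 2
    y1, y2, y3 >= 0

Solving the primal: x* = (6, 8.5).
  primal value c^T x* = 41.
Solving the dual: y* = (2, 0, 1).
  dual value b^T y* = 41.
Strong duality: c^T x* = b^T y*. Confirmed.

41


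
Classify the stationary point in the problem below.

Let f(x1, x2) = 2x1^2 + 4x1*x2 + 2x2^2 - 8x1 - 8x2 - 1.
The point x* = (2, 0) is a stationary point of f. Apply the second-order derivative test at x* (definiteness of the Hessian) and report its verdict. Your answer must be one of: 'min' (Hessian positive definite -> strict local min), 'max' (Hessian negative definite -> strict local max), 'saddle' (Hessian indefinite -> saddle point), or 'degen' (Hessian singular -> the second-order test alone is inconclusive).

Compute the Hessian H = grad^2 f:
  H = [[4, 4], [4, 4]]
Verify stationarity: grad f(x*) = H x* + g = (0, 0).
Eigenvalues of H: 0, 8.
H has a zero eigenvalue (singular; positive semidefinite but not definite), so H is neither positive definite, negative definite, nor indefinite. The second-order test alone is inconclusive -> degen.
(Indeed, f is constant along the null direction of H through x*, so x* is not a strict local extremum.)

degen


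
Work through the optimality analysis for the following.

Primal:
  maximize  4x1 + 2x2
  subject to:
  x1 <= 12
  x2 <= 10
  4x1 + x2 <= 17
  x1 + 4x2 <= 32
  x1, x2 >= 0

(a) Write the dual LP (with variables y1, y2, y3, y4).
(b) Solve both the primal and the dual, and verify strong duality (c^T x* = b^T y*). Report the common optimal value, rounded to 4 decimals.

The standard primal-dual pair for 'max c^T x s.t. A x <= b, x >= 0' is:
  Dual:  min b^T y  s.t.  A^T y >= c,  y >= 0.

So the dual LP is:
  minimize  12y1 + 10y2 + 17y3 + 32y4
  subject to:
    y1 + 4y3 + y4 >= 4
    y2 + y3 + 4y4 >= 2
    y1, y2, y3, y4 >= 0

Solving the primal: x* = (2.4, 7.4).
  primal value c^T x* = 24.4.
Solving the dual: y* = (0, 0, 0.9333, 0.2667).
  dual value b^T y* = 24.4.
Strong duality: c^T x* = b^T y*. Confirmed.

24.4


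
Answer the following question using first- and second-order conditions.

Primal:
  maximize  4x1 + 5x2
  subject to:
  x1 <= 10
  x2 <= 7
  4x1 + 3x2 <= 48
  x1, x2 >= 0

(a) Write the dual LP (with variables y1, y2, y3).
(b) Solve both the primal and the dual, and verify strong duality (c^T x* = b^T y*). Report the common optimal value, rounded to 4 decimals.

The standard primal-dual pair for 'max c^T x s.t. A x <= b, x >= 0' is:
  Dual:  min b^T y  s.t.  A^T y >= c,  y >= 0.

So the dual LP is:
  minimize  10y1 + 7y2 + 48y3
  subject to:
    y1 + 4y3 >= 4
    y2 + 3y3 >= 5
    y1, y2, y3 >= 0

Solving the primal: x* = (6.75, 7).
  primal value c^T x* = 62.
Solving the dual: y* = (0, 2, 1).
  dual value b^T y* = 62.
Strong duality: c^T x* = b^T y*. Confirmed.

62


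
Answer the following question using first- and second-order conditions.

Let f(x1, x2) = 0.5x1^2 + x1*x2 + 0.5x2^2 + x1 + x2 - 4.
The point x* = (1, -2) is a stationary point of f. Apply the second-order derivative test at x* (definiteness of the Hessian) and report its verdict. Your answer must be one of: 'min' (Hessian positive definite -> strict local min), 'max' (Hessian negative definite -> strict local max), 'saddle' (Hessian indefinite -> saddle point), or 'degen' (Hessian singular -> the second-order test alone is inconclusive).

Compute the Hessian H = grad^2 f:
  H = [[1, 1], [1, 1]]
Verify stationarity: grad f(x*) = H x* + g = (0, 0).
Eigenvalues of H: 0, 2.
H has a zero eigenvalue (singular; positive semidefinite but not definite), so H is neither positive definite, negative definite, nor indefinite. The second-order test alone is inconclusive -> degen.
(Indeed, f is constant along the null direction of H through x*, so x* is not a strict local extremum.)

degen


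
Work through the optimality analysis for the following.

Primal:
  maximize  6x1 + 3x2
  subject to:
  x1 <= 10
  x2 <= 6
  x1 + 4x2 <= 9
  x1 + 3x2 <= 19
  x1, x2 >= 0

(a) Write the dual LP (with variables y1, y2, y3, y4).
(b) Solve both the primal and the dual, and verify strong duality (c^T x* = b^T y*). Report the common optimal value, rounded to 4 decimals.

The standard primal-dual pair for 'max c^T x s.t. A x <= b, x >= 0' is:
  Dual:  min b^T y  s.t.  A^T y >= c,  y >= 0.

So the dual LP is:
  minimize  10y1 + 6y2 + 9y3 + 19y4
  subject to:
    y1 + y3 + y4 >= 6
    y2 + 4y3 + 3y4 >= 3
    y1, y2, y3, y4 >= 0

Solving the primal: x* = (9, 0).
  primal value c^T x* = 54.
Solving the dual: y* = (0, 0, 6, 0).
  dual value b^T y* = 54.
Strong duality: c^T x* = b^T y*. Confirmed.

54


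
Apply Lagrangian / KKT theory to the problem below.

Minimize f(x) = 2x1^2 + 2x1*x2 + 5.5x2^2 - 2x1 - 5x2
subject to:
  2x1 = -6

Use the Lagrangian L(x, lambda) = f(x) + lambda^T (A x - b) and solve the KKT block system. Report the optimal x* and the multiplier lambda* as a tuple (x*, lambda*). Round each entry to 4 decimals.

Form the Lagrangian:
  L(x, lambda) = (1/2) x^T Q x + c^T x + lambda^T (A x - b)
Stationarity (grad_x L = 0): Q x + c + A^T lambda = 0.
Primal feasibility: A x = b.

This gives the KKT block system:
  [ Q   A^T ] [ x     ]   [-c ]
  [ A    0  ] [ lambda ] = [ b ]

Solving the linear system:
  x*      = (-3, 1)
  lambda* = (6)
  f(x*)   = 18.5

x* = (-3, 1), lambda* = (6)
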